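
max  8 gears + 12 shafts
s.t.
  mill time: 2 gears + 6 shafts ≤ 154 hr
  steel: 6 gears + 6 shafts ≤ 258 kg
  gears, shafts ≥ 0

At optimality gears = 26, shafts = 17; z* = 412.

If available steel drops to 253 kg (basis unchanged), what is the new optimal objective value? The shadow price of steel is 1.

407

Δb = -5, so new z* = 412 + (1)·(-5) = 412 − 5 = 407.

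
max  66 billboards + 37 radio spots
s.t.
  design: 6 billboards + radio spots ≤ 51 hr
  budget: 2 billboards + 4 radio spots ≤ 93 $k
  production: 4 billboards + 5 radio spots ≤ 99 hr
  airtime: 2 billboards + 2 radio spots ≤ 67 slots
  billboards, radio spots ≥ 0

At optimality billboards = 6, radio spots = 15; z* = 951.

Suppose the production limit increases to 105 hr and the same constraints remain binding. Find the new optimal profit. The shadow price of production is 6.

Δb = 6, so new z* = 951 + (6)·(6) = 951 + 36 = 987.

987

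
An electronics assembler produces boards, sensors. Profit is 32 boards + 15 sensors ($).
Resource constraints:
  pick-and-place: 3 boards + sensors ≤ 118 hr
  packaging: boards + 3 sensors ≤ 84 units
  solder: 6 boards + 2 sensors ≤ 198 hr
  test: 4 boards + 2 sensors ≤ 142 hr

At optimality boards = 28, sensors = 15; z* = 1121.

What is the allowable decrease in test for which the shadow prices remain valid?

10

Binding constraints: solder, test. The basis is B = [[6,2],[4,2]] with det 4.
Per unit decrease in test, x* moves by d = (0.5, -1.5).
The basis stays optimal until sensors reaches 0; allowable decrease = 10 hr.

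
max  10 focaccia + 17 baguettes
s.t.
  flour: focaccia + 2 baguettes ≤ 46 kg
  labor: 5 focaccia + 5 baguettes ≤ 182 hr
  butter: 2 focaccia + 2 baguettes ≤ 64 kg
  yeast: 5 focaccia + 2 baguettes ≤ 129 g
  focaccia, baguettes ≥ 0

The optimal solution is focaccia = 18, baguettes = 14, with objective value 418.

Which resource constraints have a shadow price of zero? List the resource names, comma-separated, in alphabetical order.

flour: 46/46 (binding)
labor: 160/182 (slack 22)
butter: 64/64 (binding)
yeast: 118/129 (slack 11)
By complementary slackness, a constraint with positive slack has shadow price 0 → labor, yeast.

labor, yeast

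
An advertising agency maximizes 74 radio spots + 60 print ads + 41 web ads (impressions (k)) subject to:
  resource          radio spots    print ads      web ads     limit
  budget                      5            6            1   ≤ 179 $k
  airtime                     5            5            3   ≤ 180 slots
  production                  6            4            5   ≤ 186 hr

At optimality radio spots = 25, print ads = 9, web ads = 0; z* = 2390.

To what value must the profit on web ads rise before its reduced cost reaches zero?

Binding: budget and production. Non-binding: airtime (10 unused).
Slack constraints have shadow price 0 (complementary slackness).
The binding rows give the dual system: 5·y_budget + 6·y_production = 74 and 6·y_budget + 4·y_production = 60.
This yields shadow prices y_budget = 4, y_production = 9.
web ads enters the basis when its profit ≥ yᵀa₃ = 4·1 + 9·5 = 49.

49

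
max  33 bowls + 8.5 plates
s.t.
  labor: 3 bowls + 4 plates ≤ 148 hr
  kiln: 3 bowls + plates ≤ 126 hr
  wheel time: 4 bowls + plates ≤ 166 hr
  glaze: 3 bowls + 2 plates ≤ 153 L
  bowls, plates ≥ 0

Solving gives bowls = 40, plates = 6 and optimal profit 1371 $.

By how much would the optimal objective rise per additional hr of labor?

0

Check each constraint at x*: labor 144/148 (slack 4); kiln 126/126 (tight); wheel time 166/166 (tight); glaze 132/153 (slack 21).
Slack constraints have shadow price 0 (complementary slackness).
Dual feasibility on the basic columns requires 3·y_kiln + 4·y_wheel time = 33, 1·y_kiln + 1·y_wheel time = 8.5.
This yields shadow prices y_kiln = 1, y_wheel time = 7.5.
Shadow price of labor = 0.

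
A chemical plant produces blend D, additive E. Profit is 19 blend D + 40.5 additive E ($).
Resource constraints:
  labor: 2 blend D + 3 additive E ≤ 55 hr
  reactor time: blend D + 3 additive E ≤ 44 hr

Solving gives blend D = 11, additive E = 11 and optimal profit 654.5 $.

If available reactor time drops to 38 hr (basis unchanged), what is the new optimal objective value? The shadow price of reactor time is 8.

606.5

Δb = -6, so new z* = 654.5 + (8)·(-6) = 654.5 − 48 = 606.5.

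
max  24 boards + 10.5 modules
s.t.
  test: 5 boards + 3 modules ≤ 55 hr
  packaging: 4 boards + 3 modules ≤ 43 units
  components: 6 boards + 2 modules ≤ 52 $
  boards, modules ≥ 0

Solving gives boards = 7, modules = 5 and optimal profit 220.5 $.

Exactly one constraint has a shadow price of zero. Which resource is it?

test: 50/55 (slack 5)
packaging: 43/43 (binding)
components: 52/52 (binding)
By complementary slackness, a constraint with positive slack has shadow price 0 → test.

test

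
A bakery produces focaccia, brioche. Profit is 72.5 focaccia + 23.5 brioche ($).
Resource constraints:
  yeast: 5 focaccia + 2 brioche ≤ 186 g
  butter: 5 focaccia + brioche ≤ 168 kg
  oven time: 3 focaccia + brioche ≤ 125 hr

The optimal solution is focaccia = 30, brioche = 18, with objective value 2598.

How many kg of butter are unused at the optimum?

0

butter used = 5·30 + 1·18 = 168; slack = 168 − 168 = 0.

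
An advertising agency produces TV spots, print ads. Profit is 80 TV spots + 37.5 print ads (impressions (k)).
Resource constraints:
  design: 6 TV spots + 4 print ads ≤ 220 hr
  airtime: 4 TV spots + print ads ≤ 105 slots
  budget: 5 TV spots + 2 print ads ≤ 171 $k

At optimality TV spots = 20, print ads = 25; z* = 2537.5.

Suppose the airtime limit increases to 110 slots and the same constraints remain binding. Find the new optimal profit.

Binding: design and airtime. Non-binding: budget (21 unused).
Since budget is not tight, its dual is 0.
From A_Bᵀ y = c: 6·y_design + 4·y_airtime = 80; 4·y_design + 1·y_airtime = 37.5.
Solving: y_design = 7, y_airtime = 9.5.
Δz = y_airtime·Δb = 9.5 × (5) = 47.5, so new z* = 2537.5 + 47.5 = 2585.

2585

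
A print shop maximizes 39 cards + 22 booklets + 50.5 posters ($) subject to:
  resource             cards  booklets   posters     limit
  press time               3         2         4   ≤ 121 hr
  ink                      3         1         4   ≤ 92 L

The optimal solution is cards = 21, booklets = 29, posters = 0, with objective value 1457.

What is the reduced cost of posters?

-1.5

Both press time and ink are binding at x*.
Dual feasibility on the basic columns requires 3·y_press time + 3·y_ink = 39, 2·y_press time + 1·y_ink = 22.
→ y_press time = 9 and y_ink = 4.
Reduced cost of posters: c₃ − yᵀa₃ = 50.5 − (9·4 + 4·4) = 50.5 − 52 = -1.5.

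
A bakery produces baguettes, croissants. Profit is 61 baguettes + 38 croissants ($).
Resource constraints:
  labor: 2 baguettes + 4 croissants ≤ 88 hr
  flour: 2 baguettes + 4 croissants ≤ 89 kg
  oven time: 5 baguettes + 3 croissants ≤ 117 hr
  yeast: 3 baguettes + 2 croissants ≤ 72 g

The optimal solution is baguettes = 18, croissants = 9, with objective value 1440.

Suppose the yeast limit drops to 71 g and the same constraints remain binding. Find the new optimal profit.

Check each constraint at x*: labor 72/88 (slack 16); flour 72/89 (slack 17); oven time 117/117 (tight); yeast 72/72 (tight).
Slack constraints have shadow price 0 (complementary slackness).
From A_Bᵀ y = c: 5·y_oven time + 3·y_yeast = 61; 3·y_oven time + 2·y_yeast = 38.
Solving: y_oven time = 8, y_yeast = 7.
Δz = y_yeast·Δb = 7 × (-1) = -7, so new z* = 1440 − 7 = 1433.

1433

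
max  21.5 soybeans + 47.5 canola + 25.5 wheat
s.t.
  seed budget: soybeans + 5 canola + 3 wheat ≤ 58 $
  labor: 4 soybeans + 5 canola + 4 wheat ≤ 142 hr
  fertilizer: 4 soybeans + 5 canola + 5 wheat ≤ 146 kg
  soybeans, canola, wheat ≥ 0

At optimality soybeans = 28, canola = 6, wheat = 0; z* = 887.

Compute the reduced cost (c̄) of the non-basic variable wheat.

-7

Binding: seed budget and labor. Non-binding: fertilizer (4 unused).
By complementary slackness, y = 0 for the non-binding constraint.
From A_Bᵀ y = c: 1·y_seed budget + 4·y_labor = 21.5; 5·y_seed budget + 5·y_labor = 47.5.
→ y_seed budget = 5.5 and y_labor = 4.
Reduced cost of wheat: c₃ − yᵀa₃ = 25.5 − (5.5·3 + 4·4) = 25.5 − 32.5 = -7.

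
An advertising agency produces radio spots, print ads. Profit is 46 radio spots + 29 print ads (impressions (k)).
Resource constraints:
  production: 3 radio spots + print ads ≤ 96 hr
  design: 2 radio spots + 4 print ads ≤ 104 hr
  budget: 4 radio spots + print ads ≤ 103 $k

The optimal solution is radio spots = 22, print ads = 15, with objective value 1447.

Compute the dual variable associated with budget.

At the optimum: production uses 81 of 96 (slack = 15); design uses 104 of 104 (binding); budget uses 103 of 103 (binding).
By complementary slackness, y = 0 for the non-binding constraint.
From A_Bᵀ y = c: 2·y_design + 4·y_budget = 46; 4·y_design + 1·y_budget = 29.
→ y_design = 5 and y_budget = 9.
Shadow price of budget = 9.

9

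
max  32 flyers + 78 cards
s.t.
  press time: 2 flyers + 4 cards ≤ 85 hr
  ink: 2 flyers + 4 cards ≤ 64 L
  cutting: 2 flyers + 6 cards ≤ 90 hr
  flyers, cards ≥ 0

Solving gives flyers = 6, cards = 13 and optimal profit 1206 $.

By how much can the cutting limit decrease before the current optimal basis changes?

Binding constraints: ink, cutting. The basis is B = [[2,4],[2,6]] with det 4.
Per unit decrease in cutting, x* moves by d = (1, -0.5).
The basis stays optimal until cards reaches 0; allowable decrease = 26 hr.

26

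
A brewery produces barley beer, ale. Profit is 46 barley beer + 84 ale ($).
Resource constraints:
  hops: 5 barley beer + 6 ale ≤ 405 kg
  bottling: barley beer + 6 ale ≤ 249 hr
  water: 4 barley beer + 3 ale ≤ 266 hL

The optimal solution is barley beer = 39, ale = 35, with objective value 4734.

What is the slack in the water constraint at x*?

5

water used = 4·39 + 3·35 = 261; slack = 266 − 261 = 5.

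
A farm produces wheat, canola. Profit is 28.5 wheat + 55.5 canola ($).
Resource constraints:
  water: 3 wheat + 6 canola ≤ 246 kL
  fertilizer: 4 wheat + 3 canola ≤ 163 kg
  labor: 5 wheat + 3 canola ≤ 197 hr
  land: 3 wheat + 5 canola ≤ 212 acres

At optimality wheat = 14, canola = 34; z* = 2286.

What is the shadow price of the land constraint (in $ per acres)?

Check each constraint at x*: water 246/246 (tight); fertilizer 158/163 (slack 5); labor 172/197 (slack 25); land 212/212 (tight).
Slack constraints have shadow price 0 (complementary slackness).
From A_Bᵀ y = c: 3·y_water + 3·y_land = 28.5; 6·y_water + 5·y_land = 55.5.
→ y_water = 8 and y_land = 1.5.
Shadow price of land = 1.5.

1.5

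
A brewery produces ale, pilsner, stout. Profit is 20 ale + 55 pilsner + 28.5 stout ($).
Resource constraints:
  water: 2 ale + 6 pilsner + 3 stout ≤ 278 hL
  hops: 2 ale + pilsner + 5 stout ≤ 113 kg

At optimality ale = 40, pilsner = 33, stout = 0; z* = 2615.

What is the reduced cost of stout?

Check each constraint at x*: water 278/278 (tight); hops 113/113 (tight).
From A_Bᵀ y = c: 2·y_water + 2·y_hops = 20; 6·y_water + 1·y_hops = 55.
→ y_water = 9 and y_hops = 1.
Reduced cost of stout: c₃ − yᵀa₃ = 28.5 − (9·3 + 1·5) = 28.5 − 32 = -3.5.

-3.5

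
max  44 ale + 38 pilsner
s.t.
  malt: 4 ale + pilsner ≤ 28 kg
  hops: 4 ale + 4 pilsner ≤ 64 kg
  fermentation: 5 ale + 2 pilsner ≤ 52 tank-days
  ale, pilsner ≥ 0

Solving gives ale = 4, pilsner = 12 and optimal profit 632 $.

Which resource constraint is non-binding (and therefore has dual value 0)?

malt: 28/28 (binding)
hops: 64/64 (binding)
fermentation: 44/52 (slack 8)
By complementary slackness, a constraint with positive slack has shadow price 0 → fermentation.

fermentation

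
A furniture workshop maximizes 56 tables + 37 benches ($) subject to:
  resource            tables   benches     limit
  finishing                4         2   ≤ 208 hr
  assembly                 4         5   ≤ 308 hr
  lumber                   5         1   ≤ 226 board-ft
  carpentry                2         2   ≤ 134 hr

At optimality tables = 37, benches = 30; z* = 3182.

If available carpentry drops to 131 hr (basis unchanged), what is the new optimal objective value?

At the optimum: finishing uses 208 of 208 (binding); assembly uses 298 of 308 (slack = 10); lumber uses 215 of 226 (slack = 11); carpentry uses 134 of 134 (binding).
Since assembly, lumber are not tight, their duals are 0.
From A_Bᵀ y = c: 4·y_finishing + 2·y_carpentry = 56; 2·y_finishing + 2·y_carpentry = 37.
Solving: y_finishing = 9.5, y_carpentry = 9.
Δz = y_carpentry·Δb = 9 × (-3) = -27, so new z* = 3182 − 27 = 3155.

3155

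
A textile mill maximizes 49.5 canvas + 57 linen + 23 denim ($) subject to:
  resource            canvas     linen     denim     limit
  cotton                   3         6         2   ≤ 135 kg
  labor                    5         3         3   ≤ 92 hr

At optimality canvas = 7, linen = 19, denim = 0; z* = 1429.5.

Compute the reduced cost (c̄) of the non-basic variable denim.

At the optimum: cotton uses 135 of 135 (binding); labor uses 92 of 92 (binding).
From A_Bᵀ y = c: 3·y_cotton + 5·y_labor = 49.5; 6·y_cotton + 3·y_labor = 57.
This yields shadow prices y_cotton = 6.5, y_labor = 6.
Reduced cost of denim: c₃ − yᵀa₃ = 23 − (6.5·2 + 6·3) = 23 − 31 = -8.

-8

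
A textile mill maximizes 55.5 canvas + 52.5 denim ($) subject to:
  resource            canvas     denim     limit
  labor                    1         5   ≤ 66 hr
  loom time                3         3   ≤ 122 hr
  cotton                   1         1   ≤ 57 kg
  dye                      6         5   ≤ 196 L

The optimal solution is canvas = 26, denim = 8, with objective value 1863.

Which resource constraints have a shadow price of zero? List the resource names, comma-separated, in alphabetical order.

cotton, loom time

labor: 66/66 (binding)
loom time: 102/122 (slack 20)
cotton: 34/57 (slack 23)
dye: 196/196 (binding)
By complementary slackness, a constraint with positive slack has shadow price 0 → cotton, loom time.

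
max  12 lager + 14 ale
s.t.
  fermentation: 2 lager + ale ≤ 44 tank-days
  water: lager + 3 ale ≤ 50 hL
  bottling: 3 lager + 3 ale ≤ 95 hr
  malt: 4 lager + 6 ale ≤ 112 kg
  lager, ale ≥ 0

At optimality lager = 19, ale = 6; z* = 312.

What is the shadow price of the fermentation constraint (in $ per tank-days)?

Check each constraint at x*: fermentation 44/44 (tight); water 37/50 (slack 13); bottling 75/95 (slack 20); malt 112/112 (tight).
Since water, bottling are not tight, their duals are 0.
The binding rows give the dual system: 2·y_fermentation + 4·y_malt = 12 and 1·y_fermentation + 6·y_malt = 14.
Solving: y_fermentation = 2, y_malt = 2.
Shadow price of fermentation = 2.

2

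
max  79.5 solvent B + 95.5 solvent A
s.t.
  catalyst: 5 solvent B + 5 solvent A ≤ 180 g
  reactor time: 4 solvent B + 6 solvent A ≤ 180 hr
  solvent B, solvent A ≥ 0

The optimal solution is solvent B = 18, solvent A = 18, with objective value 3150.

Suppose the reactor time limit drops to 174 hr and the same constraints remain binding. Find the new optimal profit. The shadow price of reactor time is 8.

Δb = -6, so new z* = 3150 + (8)·(-6) = 3150 − 48 = 3102.

3102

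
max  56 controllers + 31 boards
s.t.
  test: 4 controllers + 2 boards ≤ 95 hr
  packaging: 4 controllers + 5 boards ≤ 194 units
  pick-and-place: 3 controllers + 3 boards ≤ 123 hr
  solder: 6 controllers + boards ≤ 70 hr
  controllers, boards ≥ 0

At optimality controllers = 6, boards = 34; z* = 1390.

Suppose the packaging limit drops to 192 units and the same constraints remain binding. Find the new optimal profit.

Binding: packaging and solder. Non-binding: test (3 unused), pick-and-place (3 unused).
Since test, pick-and-place are not tight, their duals are 0.
Dual feasibility on the basic columns requires 4·y_packaging + 6·y_solder = 56, 5·y_packaging + 1·y_solder = 31.
This yields shadow prices y_packaging = 5, y_solder = 6.
Δz = y_packaging·Δb = 5 × (-2) = -10, so new z* = 1390 − 10 = 1380.

1380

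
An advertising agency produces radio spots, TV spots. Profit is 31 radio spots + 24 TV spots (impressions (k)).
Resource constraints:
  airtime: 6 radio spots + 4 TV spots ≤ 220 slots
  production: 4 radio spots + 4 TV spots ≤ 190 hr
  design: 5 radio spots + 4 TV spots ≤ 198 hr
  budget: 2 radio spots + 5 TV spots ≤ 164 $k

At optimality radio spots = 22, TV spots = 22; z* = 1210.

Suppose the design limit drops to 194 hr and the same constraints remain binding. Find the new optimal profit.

1190

Check each constraint at x*: airtime 220/220 (tight); production 176/190 (slack 14); design 198/198 (tight); budget 154/164 (slack 10).
By complementary slackness, y = 0 for the non-binding constraints.
Dual feasibility on the basic columns requires 6·y_airtime + 5·y_design = 31, 4·y_airtime + 4·y_design = 24.
→ y_airtime = 1 and y_design = 5.
Δz = y_design·Δb = 5 × (-4) = -20, so new z* = 1210 − 20 = 1190.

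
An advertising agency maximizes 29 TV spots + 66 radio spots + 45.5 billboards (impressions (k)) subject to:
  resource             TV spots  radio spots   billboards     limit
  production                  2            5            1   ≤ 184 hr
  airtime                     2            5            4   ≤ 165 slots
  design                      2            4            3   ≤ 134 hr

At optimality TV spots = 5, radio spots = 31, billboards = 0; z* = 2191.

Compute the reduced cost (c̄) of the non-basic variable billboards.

-6

At the optimum: production uses 165 of 184 (slack = 19); airtime uses 165 of 165 (binding); design uses 134 of 134 (binding).
By complementary slackness, y = 0 for the non-binding constraint.
The binding rows give the dual system: 2·y_airtime + 2·y_design = 29 and 5·y_airtime + 4·y_design = 66.
This yields shadow prices y_airtime = 8, y_design = 6.5.
Reduced cost of billboards: c₃ − yᵀa₃ = 45.5 − (8·4 + 6.5·3) = 45.5 − 51.5 = -6.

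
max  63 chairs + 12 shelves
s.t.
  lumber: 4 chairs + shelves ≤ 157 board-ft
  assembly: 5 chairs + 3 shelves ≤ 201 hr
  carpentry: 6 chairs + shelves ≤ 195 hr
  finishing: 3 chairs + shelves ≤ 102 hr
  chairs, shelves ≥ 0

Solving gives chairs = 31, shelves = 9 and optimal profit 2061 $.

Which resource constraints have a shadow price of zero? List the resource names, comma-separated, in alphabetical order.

lumber: 133/157 (slack 24)
assembly: 182/201 (slack 19)
carpentry: 195/195 (binding)
finishing: 102/102 (binding)
By complementary slackness, a constraint with positive slack has shadow price 0 → assembly, lumber.

assembly, lumber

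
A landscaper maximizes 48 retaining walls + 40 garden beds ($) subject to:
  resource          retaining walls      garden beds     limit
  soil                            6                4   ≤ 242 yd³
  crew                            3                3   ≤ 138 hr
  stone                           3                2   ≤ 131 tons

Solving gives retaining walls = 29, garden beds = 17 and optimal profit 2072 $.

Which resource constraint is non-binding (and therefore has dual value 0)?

soil: 242/242 (binding)
crew: 138/138 (binding)
stone: 121/131 (slack 10)
By complementary slackness, a constraint with positive slack has shadow price 0 → stone.

stone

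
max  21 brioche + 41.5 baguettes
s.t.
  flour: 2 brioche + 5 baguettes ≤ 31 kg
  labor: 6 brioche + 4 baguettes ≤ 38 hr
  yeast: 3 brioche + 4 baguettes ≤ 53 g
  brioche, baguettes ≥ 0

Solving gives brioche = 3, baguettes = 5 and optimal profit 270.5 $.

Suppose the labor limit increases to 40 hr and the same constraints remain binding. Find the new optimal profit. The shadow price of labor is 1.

Δb = 2, so new z* = 270.5 + (1)·(2) = 270.5 + 2 = 272.5.

272.5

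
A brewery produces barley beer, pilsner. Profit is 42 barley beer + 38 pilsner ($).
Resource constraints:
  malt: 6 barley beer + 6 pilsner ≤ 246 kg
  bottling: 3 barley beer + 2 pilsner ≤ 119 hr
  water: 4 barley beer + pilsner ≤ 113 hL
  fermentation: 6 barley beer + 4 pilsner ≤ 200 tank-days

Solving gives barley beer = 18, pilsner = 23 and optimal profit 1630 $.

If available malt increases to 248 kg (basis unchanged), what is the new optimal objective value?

1640

Binding: malt and fermentation. Non-binding: bottling (19 unused), water (18 unused).
Since bottling, water are not tight, their duals are 0.
The binding rows give the dual system: 6·y_malt + 6·y_fermentation = 42 and 6·y_malt + 4·y_fermentation = 38.
This yields shadow prices y_malt = 5, y_fermentation = 2.
Δz = y_malt·Δb = 5 × (2) = 10, so new z* = 1630 + 10 = 1640.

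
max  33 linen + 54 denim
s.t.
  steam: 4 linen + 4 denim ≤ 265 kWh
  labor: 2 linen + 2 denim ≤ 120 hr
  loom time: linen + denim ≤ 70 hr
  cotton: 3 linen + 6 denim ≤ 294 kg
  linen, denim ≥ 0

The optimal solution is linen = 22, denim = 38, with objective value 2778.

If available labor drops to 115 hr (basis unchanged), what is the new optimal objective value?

Check each constraint at x*: steam 240/265 (slack 25); labor 120/120 (tight); loom time 60/70 (slack 10); cotton 294/294 (tight).
Slack constraints have shadow price 0 (complementary slackness).
The binding rows give the dual system: 2·y_labor + 3·y_cotton = 33 and 2·y_labor + 6·y_cotton = 54.
Solving: y_labor = 6, y_cotton = 7.
Δz = y_labor·Δb = 6 × (-5) = -30, so new z* = 2778 − 30 = 2748.

2748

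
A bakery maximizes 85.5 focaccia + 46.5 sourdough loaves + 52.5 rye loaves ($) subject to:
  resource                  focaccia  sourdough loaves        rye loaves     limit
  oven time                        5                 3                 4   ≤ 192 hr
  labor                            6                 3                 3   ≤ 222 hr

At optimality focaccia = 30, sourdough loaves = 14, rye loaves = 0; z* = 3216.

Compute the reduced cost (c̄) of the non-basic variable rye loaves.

Both oven time and labor are binding at x*.
The binding rows give the dual system: 5·y_oven time + 6·y_labor = 85.5 and 3·y_oven time + 3·y_labor = 46.5.
→ y_oven time = 7.5 and y_labor = 8.
Reduced cost of rye loaves: c₃ − yᵀa₃ = 52.5 − (7.5·4 + 8·3) = 52.5 − 54 = -1.5.

-1.5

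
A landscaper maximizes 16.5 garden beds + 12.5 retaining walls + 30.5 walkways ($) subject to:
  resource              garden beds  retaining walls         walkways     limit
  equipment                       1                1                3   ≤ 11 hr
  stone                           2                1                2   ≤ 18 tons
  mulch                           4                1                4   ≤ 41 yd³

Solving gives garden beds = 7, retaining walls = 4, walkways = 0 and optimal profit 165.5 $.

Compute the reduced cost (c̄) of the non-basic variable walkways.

Binding: equipment and stone. Non-binding: mulch (9 unused).
Slack constraints have shadow price 0 (complementary slackness).
From A_Bᵀ y = c: 1·y_equipment + 2·y_stone = 16.5; 1·y_equipment + 1·y_stone = 12.5.
This yields shadow prices y_equipment = 8.5, y_stone = 4.
Reduced cost of walkways: c₃ − yᵀa₃ = 30.5 − (8.5·3 + 4·2) = 30.5 − 33.5 = -3.

-3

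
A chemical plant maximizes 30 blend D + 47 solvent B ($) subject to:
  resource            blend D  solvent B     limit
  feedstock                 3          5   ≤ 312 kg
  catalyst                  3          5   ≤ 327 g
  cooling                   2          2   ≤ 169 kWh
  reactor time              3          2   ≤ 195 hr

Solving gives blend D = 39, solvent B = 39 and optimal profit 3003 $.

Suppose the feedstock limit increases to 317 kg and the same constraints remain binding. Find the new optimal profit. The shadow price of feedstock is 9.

3048

Δb = 5, so new z* = 3003 + (9)·(5) = 3003 + 45 = 3048.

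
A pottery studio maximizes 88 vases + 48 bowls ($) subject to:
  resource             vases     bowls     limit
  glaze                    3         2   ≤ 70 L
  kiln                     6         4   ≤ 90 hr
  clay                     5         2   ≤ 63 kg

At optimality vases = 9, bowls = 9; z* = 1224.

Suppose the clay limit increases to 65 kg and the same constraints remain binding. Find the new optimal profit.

At the optimum: glaze uses 45 of 70 (slack = 25); kiln uses 90 of 90 (binding); clay uses 63 of 63 (binding).
Since glaze is not tight, its dual is 0.
Dual feasibility on the basic columns requires 6·y_kiln + 5·y_clay = 88, 4·y_kiln + 2·y_clay = 48.
→ y_kiln = 8 and y_clay = 8.
Δz = y_clay·Δb = 8 × (2) = 16, so new z* = 1224 + 16 = 1240.

1240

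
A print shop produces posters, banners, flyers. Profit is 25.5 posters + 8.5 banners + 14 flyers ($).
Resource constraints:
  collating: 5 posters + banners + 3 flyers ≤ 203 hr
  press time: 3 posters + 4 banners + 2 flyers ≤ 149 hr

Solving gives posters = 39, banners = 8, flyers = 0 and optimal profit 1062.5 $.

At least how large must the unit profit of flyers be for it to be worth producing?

15.5

Check each constraint at x*: collating 203/203 (tight); press time 149/149 (tight).
Dual feasibility on the basic columns requires 5·y_collating + 3·y_press time = 25.5, 1·y_collating + 4·y_press time = 8.5.
Solving: y_collating = 4.5, y_press time = 1.
flyers enters the basis when its profit ≥ yᵀa₃ = 4.5·3 + 1·2 = 15.5.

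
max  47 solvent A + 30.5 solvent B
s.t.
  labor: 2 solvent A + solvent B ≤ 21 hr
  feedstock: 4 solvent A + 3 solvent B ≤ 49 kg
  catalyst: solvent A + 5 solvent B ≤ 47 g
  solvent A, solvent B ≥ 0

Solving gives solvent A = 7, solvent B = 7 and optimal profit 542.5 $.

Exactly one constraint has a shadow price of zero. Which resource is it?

catalyst

labor: 21/21 (binding)
feedstock: 49/49 (binding)
catalyst: 42/47 (slack 5)
By complementary slackness, a constraint with positive slack has shadow price 0 → catalyst.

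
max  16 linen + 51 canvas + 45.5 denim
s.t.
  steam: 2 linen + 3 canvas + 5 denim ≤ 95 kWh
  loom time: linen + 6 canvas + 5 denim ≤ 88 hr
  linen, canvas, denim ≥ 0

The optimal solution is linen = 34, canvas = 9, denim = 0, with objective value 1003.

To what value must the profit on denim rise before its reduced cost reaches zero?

At the optimum: steam uses 95 of 95 (binding); loom time uses 88 of 88 (binding).
The binding rows give the dual system: 2·y_steam + 1·y_loom time = 16 and 3·y_steam + 6·y_loom time = 51.
→ y_steam = 5 and y_loom time = 6.
denim enters the basis when its profit ≥ yᵀa₃ = 5·5 + 6·5 = 55.

55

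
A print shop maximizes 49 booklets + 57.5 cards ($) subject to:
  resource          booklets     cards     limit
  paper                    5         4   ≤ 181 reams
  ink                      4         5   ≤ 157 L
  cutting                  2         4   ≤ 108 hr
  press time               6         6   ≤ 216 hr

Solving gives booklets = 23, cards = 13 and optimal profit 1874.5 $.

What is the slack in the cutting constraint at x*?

cutting used = 2·23 + 4·13 = 98; slack = 108 − 98 = 10.

10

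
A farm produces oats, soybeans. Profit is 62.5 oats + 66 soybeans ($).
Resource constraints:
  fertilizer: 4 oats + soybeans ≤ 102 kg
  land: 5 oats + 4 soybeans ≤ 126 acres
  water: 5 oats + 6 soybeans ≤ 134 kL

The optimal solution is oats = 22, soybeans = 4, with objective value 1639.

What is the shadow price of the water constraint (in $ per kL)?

8

Binding: land and water. Non-binding: fertilizer (10 unused).
Slack constraints have shadow price 0 (complementary slackness).
Dual feasibility on the basic columns requires 5·y_land + 5·y_water = 62.5, 4·y_land + 6·y_water = 66.
This yields shadow prices y_land = 4.5, y_water = 8.
Shadow price of water = 8.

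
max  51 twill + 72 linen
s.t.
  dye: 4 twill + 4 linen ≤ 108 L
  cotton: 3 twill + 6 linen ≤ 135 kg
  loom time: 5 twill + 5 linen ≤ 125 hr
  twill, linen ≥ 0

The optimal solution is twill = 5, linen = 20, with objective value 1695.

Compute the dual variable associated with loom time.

6

Binding: cotton and loom time. Non-binding: dye (8 unused).
Since dye is not tight, its dual is 0.
From A_Bᵀ y = c: 3·y_cotton + 5·y_loom time = 51; 6·y_cotton + 5·y_loom time = 72.
This yields shadow prices y_cotton = 7, y_loom time = 6.
Shadow price of loom time = 6.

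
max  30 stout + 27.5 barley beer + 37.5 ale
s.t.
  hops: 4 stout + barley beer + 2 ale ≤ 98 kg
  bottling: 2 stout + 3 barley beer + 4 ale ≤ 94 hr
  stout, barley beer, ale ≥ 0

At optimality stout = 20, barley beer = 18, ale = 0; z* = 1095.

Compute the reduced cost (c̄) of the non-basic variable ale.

-1.5

Both hops and bottling are binding at x*.
The binding rows give the dual system: 4·y_hops + 2·y_bottling = 30 and 1·y_hops + 3·y_bottling = 27.5.
→ y_hops = 3.5 and y_bottling = 8.
Reduced cost of ale: c₃ − yᵀa₃ = 37.5 − (3.5·2 + 8·4) = 37.5 − 39 = -1.5.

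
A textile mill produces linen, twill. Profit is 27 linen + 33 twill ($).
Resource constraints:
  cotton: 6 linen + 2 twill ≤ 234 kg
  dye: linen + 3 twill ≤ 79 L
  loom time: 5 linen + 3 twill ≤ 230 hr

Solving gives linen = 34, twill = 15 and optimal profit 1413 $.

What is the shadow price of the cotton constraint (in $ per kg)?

Check each constraint at x*: cotton 234/234 (tight); dye 79/79 (tight); loom time 215/230 (slack 15).
By complementary slackness, y = 0 for the non-binding constraint.
Dual feasibility on the basic columns requires 6·y_cotton + 1·y_dye = 27, 2·y_cotton + 3·y_dye = 33.
This yields shadow prices y_cotton = 3, y_dye = 9.
Shadow price of cotton = 3.

3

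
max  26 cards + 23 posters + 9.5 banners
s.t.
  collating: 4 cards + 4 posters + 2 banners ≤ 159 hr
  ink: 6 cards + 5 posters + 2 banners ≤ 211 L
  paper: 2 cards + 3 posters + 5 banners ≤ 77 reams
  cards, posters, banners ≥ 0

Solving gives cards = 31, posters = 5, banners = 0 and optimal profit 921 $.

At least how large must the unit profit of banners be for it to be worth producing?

13

At the optimum: collating uses 144 of 159 (slack = 15); ink uses 211 of 211 (binding); paper uses 77 of 77 (binding).
By complementary slackness, y = 0 for the non-binding constraint.
The binding rows give the dual system: 6·y_ink + 2·y_paper = 26 and 5·y_ink + 3·y_paper = 23.
Solving: y_ink = 4, y_paper = 1.
banners enters the basis when its profit ≥ yᵀa₃ = 4·2 + 1·5 = 13.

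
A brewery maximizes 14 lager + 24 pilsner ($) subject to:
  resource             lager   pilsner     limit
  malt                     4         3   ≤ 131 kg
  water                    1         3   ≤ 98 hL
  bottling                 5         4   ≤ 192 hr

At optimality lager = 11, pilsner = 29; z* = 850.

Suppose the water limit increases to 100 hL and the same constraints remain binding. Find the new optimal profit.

Binding: malt and water. Non-binding: bottling (21 unused).
By complementary slackness, y = 0 for the non-binding constraint.
The binding rows give the dual system: 4·y_malt + 1·y_water = 14 and 3·y_malt + 3·y_water = 24.
Solving: y_malt = 2, y_water = 6.
Δz = y_water·Δb = 6 × (2) = 12, so new z* = 850 + 12 = 862.

862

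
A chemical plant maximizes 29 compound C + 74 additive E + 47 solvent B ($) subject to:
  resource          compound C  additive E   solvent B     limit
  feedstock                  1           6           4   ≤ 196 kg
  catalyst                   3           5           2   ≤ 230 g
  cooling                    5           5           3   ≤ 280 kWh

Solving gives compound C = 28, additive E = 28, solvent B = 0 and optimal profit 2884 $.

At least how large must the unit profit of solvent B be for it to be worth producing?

Binding: feedstock and cooling. Non-binding: catalyst (6 unused).
Slack constraints have shadow price 0 (complementary slackness).
The binding rows give the dual system: 1·y_feedstock + 5·y_cooling = 29 and 6·y_feedstock + 5·y_cooling = 74.
→ y_feedstock = 9 and y_cooling = 4.
solvent B enters the basis when its profit ≥ yᵀa₃ = 9·4 + 4·3 = 48.

48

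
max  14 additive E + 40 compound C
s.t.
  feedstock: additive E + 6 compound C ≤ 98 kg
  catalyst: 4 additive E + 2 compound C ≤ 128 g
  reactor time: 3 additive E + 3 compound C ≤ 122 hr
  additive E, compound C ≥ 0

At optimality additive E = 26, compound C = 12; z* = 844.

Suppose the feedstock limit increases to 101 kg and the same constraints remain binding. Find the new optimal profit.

862

Binding: feedstock and catalyst. Non-binding: reactor time (8 unused).
Since reactor time is not tight, its dual is 0.
From A_Bᵀ y = c: 1·y_feedstock + 4·y_catalyst = 14; 6·y_feedstock + 2·y_catalyst = 40.
This yields shadow prices y_feedstock = 6, y_catalyst = 2.
Δz = y_feedstock·Δb = 6 × (3) = 18, so new z* = 844 + 18 = 862.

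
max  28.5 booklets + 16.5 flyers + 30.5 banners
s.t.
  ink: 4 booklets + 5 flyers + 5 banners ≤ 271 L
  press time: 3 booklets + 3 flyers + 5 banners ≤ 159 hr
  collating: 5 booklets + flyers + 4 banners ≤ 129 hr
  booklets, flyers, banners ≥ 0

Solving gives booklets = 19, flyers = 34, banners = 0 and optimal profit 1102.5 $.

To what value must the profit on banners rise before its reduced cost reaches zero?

34.5

Binding: press time and collating. Non-binding: ink (25 unused).
By complementary slackness, y = 0 for the non-binding constraint.
The binding rows give the dual system: 3·y_press time + 5·y_collating = 28.5 and 3·y_press time + 1·y_collating = 16.5.
This yields shadow prices y_press time = 4.5, y_collating = 3.
banners enters the basis when its profit ≥ yᵀa₃ = 4.5·5 + 3·4 = 34.5.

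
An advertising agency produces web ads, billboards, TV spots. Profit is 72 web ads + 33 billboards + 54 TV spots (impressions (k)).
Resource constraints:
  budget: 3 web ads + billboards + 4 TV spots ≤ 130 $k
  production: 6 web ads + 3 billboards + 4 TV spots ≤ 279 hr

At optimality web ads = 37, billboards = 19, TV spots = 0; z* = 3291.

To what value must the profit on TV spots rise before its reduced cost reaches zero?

60

Both budget and production are binding at x*.
From A_Bᵀ y = c: 3·y_budget + 6·y_production = 72; 1·y_budget + 3·y_production = 33.
This yields shadow prices y_budget = 6, y_production = 9.
TV spots enters the basis when its profit ≥ yᵀa₃ = 6·4 + 9·4 = 60.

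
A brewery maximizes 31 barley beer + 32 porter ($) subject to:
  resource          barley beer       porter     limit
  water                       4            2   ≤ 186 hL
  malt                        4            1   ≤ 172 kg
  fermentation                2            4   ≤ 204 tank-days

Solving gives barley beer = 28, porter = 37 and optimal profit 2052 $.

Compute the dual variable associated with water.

5

Binding: water and fermentation. Non-binding: malt (23 unused).
Since malt is not tight, its dual is 0.
Dual feasibility on the basic columns requires 4·y_water + 2·y_fermentation = 31, 2·y_water + 4·y_fermentation = 32.
→ y_water = 5 and y_fermentation = 5.5.
Shadow price of water = 5.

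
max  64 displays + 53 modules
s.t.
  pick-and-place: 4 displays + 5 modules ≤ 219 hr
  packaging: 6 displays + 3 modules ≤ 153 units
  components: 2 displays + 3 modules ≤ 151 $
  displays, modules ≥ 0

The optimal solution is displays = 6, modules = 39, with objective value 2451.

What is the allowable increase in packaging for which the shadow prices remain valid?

Binding constraints: pick-and-place, packaging. The basis is B = [[4,5],[6,3]] with det -18.
Per unit increase in packaging, x* moves by d = (0.2778, -0.2222).
The basis stays optimal until modules reaches 0; allowable increase = 175.5 units.

175.5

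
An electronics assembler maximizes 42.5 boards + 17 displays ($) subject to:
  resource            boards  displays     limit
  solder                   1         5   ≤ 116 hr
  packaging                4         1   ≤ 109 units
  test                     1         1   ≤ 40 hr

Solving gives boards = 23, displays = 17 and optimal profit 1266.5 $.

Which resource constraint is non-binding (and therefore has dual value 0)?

solder: 108/116 (slack 8)
packaging: 109/109 (binding)
test: 40/40 (binding)
By complementary slackness, a constraint with positive slack has shadow price 0 → solder.

solder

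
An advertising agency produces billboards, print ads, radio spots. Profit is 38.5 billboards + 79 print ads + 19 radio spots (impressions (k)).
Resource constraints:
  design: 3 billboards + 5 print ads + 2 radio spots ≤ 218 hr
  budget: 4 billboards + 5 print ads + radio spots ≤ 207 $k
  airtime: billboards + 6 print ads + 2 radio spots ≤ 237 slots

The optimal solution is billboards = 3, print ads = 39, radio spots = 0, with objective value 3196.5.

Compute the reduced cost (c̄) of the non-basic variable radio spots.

-2

Check each constraint at x*: design 204/218 (slack 14); budget 207/207 (tight); airtime 237/237 (tight).
By complementary slackness, y = 0 for the non-binding constraint.
Dual feasibility on the basic columns requires 4·y_budget + 1·y_airtime = 38.5, 5·y_budget + 6·y_airtime = 79.
Solving: y_budget = 8, y_airtime = 6.5.
Reduced cost of radio spots: c₃ − yᵀa₃ = 19 − (8·1 + 6.5·2) = 19 − 21 = -2.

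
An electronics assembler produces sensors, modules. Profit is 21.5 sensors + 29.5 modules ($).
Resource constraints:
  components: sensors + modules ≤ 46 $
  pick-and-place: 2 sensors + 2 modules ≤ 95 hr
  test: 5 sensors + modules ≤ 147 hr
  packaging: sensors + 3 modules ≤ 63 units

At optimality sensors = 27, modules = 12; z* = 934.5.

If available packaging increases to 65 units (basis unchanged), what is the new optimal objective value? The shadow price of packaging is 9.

Δb = 2, so new z* = 934.5 + (9)·(2) = 934.5 + 18 = 952.5.

952.5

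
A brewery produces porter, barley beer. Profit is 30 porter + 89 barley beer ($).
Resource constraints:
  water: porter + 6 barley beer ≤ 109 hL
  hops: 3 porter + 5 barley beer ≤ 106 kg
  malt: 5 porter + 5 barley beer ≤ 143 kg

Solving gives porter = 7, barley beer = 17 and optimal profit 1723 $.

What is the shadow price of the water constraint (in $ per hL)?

At the optimum: water uses 109 of 109 (binding); hops uses 106 of 106 (binding); malt uses 120 of 143 (slack = 23).
Since malt is not tight, its dual is 0.
The binding rows give the dual system: 1·y_water + 3·y_hops = 30 and 6·y_water + 5·y_hops = 89.
Solving: y_water = 9, y_hops = 7.
Shadow price of water = 9.

9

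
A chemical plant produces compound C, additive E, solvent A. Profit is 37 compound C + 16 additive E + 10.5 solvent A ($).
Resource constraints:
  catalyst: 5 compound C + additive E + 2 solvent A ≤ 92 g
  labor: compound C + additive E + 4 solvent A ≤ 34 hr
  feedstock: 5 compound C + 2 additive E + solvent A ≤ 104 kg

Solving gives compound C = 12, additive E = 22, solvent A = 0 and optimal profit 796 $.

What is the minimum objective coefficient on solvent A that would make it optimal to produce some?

15

Check each constraint at x*: catalyst 82/92 (slack 10); labor 34/34 (tight); feedstock 104/104 (tight).
Slack constraints have shadow price 0 (complementary slackness).
Dual feasibility on the basic columns requires 1·y_labor + 5·y_feedstock = 37, 1·y_labor + 2·y_feedstock = 16.
→ y_labor = 2 and y_feedstock = 7.
solvent A enters the basis when its profit ≥ yᵀa₃ = 2·4 + 7·1 = 15.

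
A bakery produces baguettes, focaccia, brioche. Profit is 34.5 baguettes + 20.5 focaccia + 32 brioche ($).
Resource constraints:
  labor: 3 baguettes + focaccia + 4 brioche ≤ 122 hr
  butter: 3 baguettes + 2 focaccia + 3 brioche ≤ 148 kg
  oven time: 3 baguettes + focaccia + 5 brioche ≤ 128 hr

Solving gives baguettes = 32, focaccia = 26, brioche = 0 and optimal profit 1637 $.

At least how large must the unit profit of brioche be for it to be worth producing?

Binding: labor and butter. Non-binding: oven time (6 unused).
By complementary slackness, y = 0 for the non-binding constraint.
From A_Bᵀ y = c: 3·y_labor + 3·y_butter = 34.5; 1·y_labor + 2·y_butter = 20.5.
Solving: y_labor = 2.5, y_butter = 9.
brioche enters the basis when its profit ≥ yᵀa₃ = 2.5·4 + 9·3 = 37.

37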